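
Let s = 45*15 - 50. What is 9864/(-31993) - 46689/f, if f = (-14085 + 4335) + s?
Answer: 1403712177/291936125 ≈ 4.8083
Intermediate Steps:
s = 625 (s = 675 - 50 = 625)
f = -9125 (f = (-14085 + 4335) + 625 = -9750 + 625 = -9125)
9864/(-31993) - 46689/f = 9864/(-31993) - 46689/(-9125) = 9864*(-1/31993) - 46689*(-1/9125) = -9864/31993 + 46689/9125 = 1403712177/291936125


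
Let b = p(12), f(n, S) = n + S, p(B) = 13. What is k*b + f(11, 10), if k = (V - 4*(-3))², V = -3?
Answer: 1074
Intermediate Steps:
f(n, S) = S + n
b = 13
k = 81 (k = (-3 - 4*(-3))² = (-3 + 12)² = 9² = 81)
k*b + f(11, 10) = 81*13 + (10 + 11) = 1053 + 21 = 1074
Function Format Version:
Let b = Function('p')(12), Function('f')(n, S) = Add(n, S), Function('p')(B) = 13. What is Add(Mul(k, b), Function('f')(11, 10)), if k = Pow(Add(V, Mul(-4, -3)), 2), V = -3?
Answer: 1074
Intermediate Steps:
Function('f')(n, S) = Add(S, n)
b = 13
k = 81 (k = Pow(Add(-3, Mul(-4, -3)), 2) = Pow(Add(-3, 12), 2) = Pow(9, 2) = 81)
Add(Mul(k, b), Function('f')(11, 10)) = Add(Mul(81, 13), Add(10, 11)) = Add(1053, 21) = 1074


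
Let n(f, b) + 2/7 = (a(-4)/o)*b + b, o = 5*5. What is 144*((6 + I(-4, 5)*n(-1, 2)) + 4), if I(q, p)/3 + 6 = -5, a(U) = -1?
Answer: -1107072/175 ≈ -6326.1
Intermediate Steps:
o = 25
I(q, p) = -33 (I(q, p) = -18 + 3*(-5) = -18 - 15 = -33)
n(f, b) = -2/7 + 24*b/25 (n(f, b) = -2/7 + ((-1/25)*b + b) = -2/7 + ((-1*1/25)*b + b) = -2/7 + (-b/25 + b) = -2/7 + 24*b/25)
144*((6 + I(-4, 5)*n(-1, 2)) + 4) = 144*((6 - 33*(-2/7 + (24/25)*2)) + 4) = 144*((6 - 33*(-2/7 + 48/25)) + 4) = 144*((6 - 33*286/175) + 4) = 144*((6 - 9438/175) + 4) = 144*(-8388/175 + 4) = 144*(-7688/175) = -1107072/175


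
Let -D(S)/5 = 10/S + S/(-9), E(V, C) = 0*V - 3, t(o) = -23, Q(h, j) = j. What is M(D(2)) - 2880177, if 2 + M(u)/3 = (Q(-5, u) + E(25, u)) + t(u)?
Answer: -8640998/3 ≈ -2.8803e+6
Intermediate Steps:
E(V, C) = -3 (E(V, C) = 0 - 3 = -3)
D(S) = -50/S + 5*S/9 (D(S) = -5*(10/S + S/(-9)) = -5*(10/S + S*(-⅑)) = -5*(10/S - S/9) = -50/S + 5*S/9)
M(u) = -84 + 3*u (M(u) = -6 + 3*((u - 3) - 23) = -6 + 3*((-3 + u) - 23) = -6 + 3*(-26 + u) = -6 + (-78 + 3*u) = -84 + 3*u)
M(D(2)) - 2880177 = (-84 + 3*(-50/2 + (5/9)*2)) - 2880177 = (-84 + 3*(-50*½ + 10/9)) - 2880177 = (-84 + 3*(-25 + 10/9)) - 2880177 = (-84 + 3*(-215/9)) - 2880177 = (-84 - 215/3) - 2880177 = -467/3 - 2880177 = -8640998/3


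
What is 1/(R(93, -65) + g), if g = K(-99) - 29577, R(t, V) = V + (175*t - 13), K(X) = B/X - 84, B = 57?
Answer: -33/444331 ≈ -7.4269e-5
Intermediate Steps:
K(X) = -84 + 57/X (K(X) = 57/X - 84 = -84 + 57/X)
R(t, V) = -13 + V + 175*t (R(t, V) = V + (-13 + 175*t) = -13 + V + 175*t)
g = -978832/33 (g = (-84 + 57/(-99)) - 29577 = (-84 + 57*(-1/99)) - 29577 = (-84 - 19/33) - 29577 = -2791/33 - 29577 = -978832/33 ≈ -29662.)
1/(R(93, -65) + g) = 1/((-13 - 65 + 175*93) - 978832/33) = 1/((-13 - 65 + 16275) - 978832/33) = 1/(16197 - 978832/33) = 1/(-444331/33) = -33/444331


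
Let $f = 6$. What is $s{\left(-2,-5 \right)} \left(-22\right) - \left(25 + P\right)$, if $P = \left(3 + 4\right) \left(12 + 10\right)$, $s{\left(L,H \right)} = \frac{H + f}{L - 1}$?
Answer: $- \frac{515}{3} \approx -171.67$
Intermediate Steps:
$s{\left(L,H \right)} = \frac{6 + H}{-1 + L}$ ($s{\left(L,H \right)} = \frac{H + 6}{L - 1} = \frac{6 + H}{-1 + L}$)
$P = 154$ ($P = 7 \cdot 22 = 154$)
$s{\left(-2,-5 \right)} \left(-22\right) - \left(25 + P\right) = \frac{6 - 5}{-1 - 2} \left(-22\right) - 179 = \frac{1}{-3} \cdot 1 \left(-22\right) - 179 = \left(- \frac{1}{3}\right) 1 \left(-22\right) - 179 = \left(- \frac{1}{3}\right) \left(-22\right) - 179 = \frac{22}{3} - 179 = - \frac{515}{3}$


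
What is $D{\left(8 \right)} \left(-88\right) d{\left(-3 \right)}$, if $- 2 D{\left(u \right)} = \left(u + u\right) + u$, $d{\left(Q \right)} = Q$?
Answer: $-3168$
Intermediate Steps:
$D{\left(u \right)} = - \frac{3 u}{2}$ ($D{\left(u \right)} = - \frac{\left(u + u\right) + u}{2} = - \frac{2 u + u}{2} = - \frac{3 u}{2}$)
$D{\left(8 \right)} \left(-88\right) d{\left(-3 \right)} = \left(- \frac{3}{2}\right) 8 \left(-88\right) \left(-3\right) = \left(-12\right) \left(-88\right) \left(-3\right) = 1056 \left(-3\right) = -3168$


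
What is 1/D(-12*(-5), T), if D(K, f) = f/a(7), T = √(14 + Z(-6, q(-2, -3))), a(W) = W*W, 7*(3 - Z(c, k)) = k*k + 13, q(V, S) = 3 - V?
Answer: 49*√7/9 ≈ 14.405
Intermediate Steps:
Z(c, k) = 8/7 - k²/7 (Z(c, k) = 3 - (k*k + 13)/7 = 3 - (k² + 13)/7 = 3 - (13 + k²)/7 = 3 + (-13/7 - k²/7) = 8/7 - k²/7)
a(W) = W²
T = 9*√7/7 (T = √(14 + (8/7 - (3 - 1*(-2))²/7)) = √(14 + (8/7 - (3 + 2)²/7)) = √(14 + (8/7 - ⅐*5²)) = √(14 + (8/7 - ⅐*25)) = √(14 + (8/7 - 25/7)) = √(14 - 17/7) = √(81/7) = 9*√7/7 ≈ 3.4017)
D(K, f) = f/49 (D(K, f) = f/(7²) = f/49)
1/D(-12*(-5), T) = 1/((9*√7/7)/49) = 1/(9*√7/343) = 49*√7/9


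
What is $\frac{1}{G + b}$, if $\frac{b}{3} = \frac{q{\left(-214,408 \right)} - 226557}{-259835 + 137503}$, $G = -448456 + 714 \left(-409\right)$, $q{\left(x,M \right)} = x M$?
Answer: $- \frac{122332}{90583702417} \approx -1.3505 \cdot 10^{-6}$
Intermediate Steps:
$q{\left(x,M \right)} = M x$
$G = -740482$ ($G = -448456 - 292026 = -740482$)
$b = \frac{941607}{122332}$ ($b = 3 \frac{408 \left(-214\right) - 226557}{-259835 + 137503} = 3 \frac{-87312 - 226557}{-122332} = 3 \left(\left(-313869\right) \left(- \frac{1}{122332}\right)\right) = 3 \cdot \frac{313869}{122332} = \frac{941607}{122332} \approx 7.6971$)
$\frac{1}{G + b} = \frac{1}{-740482 + \frac{941607}{122332}} = \frac{1}{- \frac{90583702417}{122332}} = - \frac{122332}{90583702417}$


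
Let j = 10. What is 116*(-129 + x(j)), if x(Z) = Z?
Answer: -13804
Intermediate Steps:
116*(-129 + x(j)) = 116*(-129 + 10) = 116*(-119) = -13804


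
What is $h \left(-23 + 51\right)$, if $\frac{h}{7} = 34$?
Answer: $6664$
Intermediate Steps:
$h = 238$ ($h = 7 \cdot 34 = 238$)
$h \left(-23 + 51\right) = 238 \left(-23 + 51\right) = 238 \cdot 28 = 6664$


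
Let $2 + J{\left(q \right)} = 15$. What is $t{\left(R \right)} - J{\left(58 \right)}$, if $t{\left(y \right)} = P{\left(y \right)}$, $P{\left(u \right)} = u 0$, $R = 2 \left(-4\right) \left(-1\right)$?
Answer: $-13$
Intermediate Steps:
$J{\left(q \right)} = 13$ ($J{\left(q \right)} = -2 + 15 = 13$)
$R = 8$ ($R = \left(-8\right) \left(-1\right) = 8$)
$P{\left(u \right)} = 0$
$t{\left(y \right)} = 0$
$t{\left(R \right)} - J{\left(58 \right)} = 0 - 13 = -13$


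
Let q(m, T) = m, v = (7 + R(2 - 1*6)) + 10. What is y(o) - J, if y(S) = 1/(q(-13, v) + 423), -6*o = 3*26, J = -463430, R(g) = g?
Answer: 190006301/410 ≈ 4.6343e+5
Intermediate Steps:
v = 13 (v = (7 + (2 - 1*6)) + 10 = (7 + (2 - 6)) + 10 = (7 - 4) + 10 = 3 + 10 = 13)
o = -13 (o = -26/2 = -⅙*78 = -13)
y(S) = 1/410 (y(S) = 1/(-13 + 423) = 1/410)
y(o) - J = 1/410 - 1*(-463430) = 1/410 + 463430 = 190006301/410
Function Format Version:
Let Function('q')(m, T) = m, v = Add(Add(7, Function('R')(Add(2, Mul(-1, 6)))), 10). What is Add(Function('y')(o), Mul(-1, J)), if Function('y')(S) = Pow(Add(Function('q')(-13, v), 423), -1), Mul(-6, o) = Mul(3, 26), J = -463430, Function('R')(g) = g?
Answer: Rational(190006301, 410) ≈ 4.6343e+5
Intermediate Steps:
v = 13 (v = Add(Add(7, Add(2, Mul(-1, 6))), 10) = Add(Add(7, Add(2, -6)), 10) = Add(Add(7, -4), 10) = Add(3, 10) = 13)
o = -13 (o = Mul(Rational(-1, 6), Mul(3, 26)) = Mul(Rational(-1, 6), 78) = -13)
Function('y')(S) = Rational(1, 410) (Function('y')(S) = Pow(Add(-13, 423), -1) = Pow(410, -1) = Rational(1, 410))
Add(Function('y')(o), Mul(-1, J)) = Add(Rational(1, 410), Mul(-1, -463430)) = Add(Rational(1, 410), 463430) = Rational(190006301, 410)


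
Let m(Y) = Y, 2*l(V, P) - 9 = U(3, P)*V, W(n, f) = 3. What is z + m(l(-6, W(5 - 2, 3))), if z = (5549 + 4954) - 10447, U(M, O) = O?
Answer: 103/2 ≈ 51.500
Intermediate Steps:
l(V, P) = 9/2 + P*V/2 (l(V, P) = 9/2 + (P*V)/2 = 9/2 + P*V/2)
z = 56 (z = 10503 - 10447 = 56)
z + m(l(-6, W(5 - 2, 3))) = 56 + (9/2 + (½)*3*(-6)) = 56 + (9/2 - 9) = 56 - 9/2 = 103/2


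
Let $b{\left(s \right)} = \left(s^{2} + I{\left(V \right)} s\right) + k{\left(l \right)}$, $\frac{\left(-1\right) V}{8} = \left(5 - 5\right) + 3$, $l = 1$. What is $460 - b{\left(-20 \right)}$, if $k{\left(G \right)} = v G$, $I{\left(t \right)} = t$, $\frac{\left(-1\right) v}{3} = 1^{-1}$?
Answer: $-417$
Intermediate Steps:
$v = -3$ ($v = - \frac{3}{1} = \left(-3\right) 1 = -3$)
$V = -24$ ($V = - 8 \left(\left(5 - 5\right) + 3\right) = - 8 \left(0 + 3\right) = \left(-8\right) 3 = -24$)
$k{\left(G \right)} = - 3 G$
$b{\left(s \right)} = -3 + s^{2} - 24 s$ ($b{\left(s \right)} = \left(s^{2} - 24 s\right) - 3 = -3 + s^{2} - 24 s$)
$460 - b{\left(-20 \right)} = 460 - \left(-3 + \left(-20\right)^{2} - -480\right) = 460 - \left(-3 + 400 + 480\right) = 460 - 877 = -417$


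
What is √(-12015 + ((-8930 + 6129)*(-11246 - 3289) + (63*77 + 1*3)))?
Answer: √40705374 ≈ 6380.1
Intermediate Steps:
√(-12015 + ((-8930 + 6129)*(-11246 - 3289) + (63*77 + 1*3))) = √(-12015 + (-2801*(-14535) + (4851 + 3))) = √(-12015 + (40712535 + 4854)) = √(-12015 + 40717389) = √40705374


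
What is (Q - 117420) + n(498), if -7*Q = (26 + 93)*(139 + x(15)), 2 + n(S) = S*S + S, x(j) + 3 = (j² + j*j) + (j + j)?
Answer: 120608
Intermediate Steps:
x(j) = -3 + 2*j + 2*j² (x(j) = -3 + ((j² + j*j) + (j + j)) = -3 + ((j² + j²) + 2*j) = -3 + (2*j² + 2*j) = -3 + (2*j + 2*j²) = -3 + 2*j + 2*j²)
n(S) = -2 + S + S² (n(S) = -2 + (S*S + S) = -2 + (S² + S) = -2 + (S + S²) = -2 + S + S²)
Q = -10472 (Q = -(26 + 93)*(139 + (-3 + 2*15 + 2*15²))/7 = -17*(139 + (-3 + 30 + 2*225)) = -17*(139 + (-3 + 30 + 450)) = -17*(139 + 477) = -17*616 = -⅐*73304 = -10472)
(Q - 117420) + n(498) = (-10472 - 117420) + (-2 + 498 + 498²) = -127892 + (-2 + 498 + 248004) = -127892 + 248500 = 120608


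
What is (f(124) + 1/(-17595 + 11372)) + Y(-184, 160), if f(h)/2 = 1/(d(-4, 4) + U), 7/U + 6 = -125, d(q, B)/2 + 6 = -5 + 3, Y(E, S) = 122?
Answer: 1594977689/13086969 ≈ 121.88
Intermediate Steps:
d(q, B) = -16 (d(q, B) = -12 + 2*(-5 + 3) = -12 + 2*(-2) = -12 - 4 = -16)
U = -7/131 (U = 7/(-6 - 125) = 7/(-131) = 7*(-1/131) = -7/131 ≈ -0.053435)
f(h) = -262/2103 (f(h) = 2/(-16 - 7/131) = 2/(-2103/131) = 2*(-131/2103) = -262/2103)
(f(124) + 1/(-17595 + 11372)) + Y(-184, 160) = (-262/2103 + 1/(-17595 + 11372)) + 122 = (-262/2103 + 1/(-6223)) + 122 = (-262/2103 - 1/6223) + 122 = -1632529/13086969 + 122 = 1594977689/13086969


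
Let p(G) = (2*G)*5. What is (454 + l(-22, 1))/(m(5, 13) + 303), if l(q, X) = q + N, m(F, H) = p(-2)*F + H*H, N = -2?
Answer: 215/186 ≈ 1.1559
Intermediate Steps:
p(G) = 10*G
m(F, H) = H² - 20*F (m(F, H) = (10*(-2))*F + H*H = -20*F + H² = H² - 20*F)
l(q, X) = -2 + q (l(q, X) = q - 2 = -2 + q)
(454 + l(-22, 1))/(m(5, 13) + 303) = (454 + (-2 - 22))/((13² - 20*5) + 303) = (454 - 24)/((169 - 100) + 303) = 430/(69 + 303) = 430/372 = 430*(1/372) = 215/186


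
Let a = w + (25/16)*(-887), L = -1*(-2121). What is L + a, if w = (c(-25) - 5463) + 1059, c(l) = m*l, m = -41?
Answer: -42303/16 ≈ -2643.9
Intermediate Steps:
c(l) = -41*l
w = -3379 (w = (-41*(-25) - 5463) + 1059 = (1025 - 5463) + 1059 = -4438 + 1059 = -3379)
L = 2121
a = -76239/16 (a = -3379 + (25/16)*(-887) = -3379 - 22175/16 = -76239/16 ≈ -4764.9)
L + a = 2121 - 76239/16 = -42303/16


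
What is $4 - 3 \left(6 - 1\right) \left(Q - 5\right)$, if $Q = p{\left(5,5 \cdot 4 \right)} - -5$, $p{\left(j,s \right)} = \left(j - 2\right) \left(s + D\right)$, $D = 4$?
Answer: $-1076$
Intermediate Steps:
$p{\left(j,s \right)} = \left(-2 + j\right) \left(4 + s\right)$ ($p{\left(j,s \right)} = \left(j - 2\right) \left(s + 4\right) = \left(-2 + j\right) \left(4 + s\right)$)
$Q = 77$ ($Q = \left(-8 - 2 \cdot 5 \cdot 4 + 4 \cdot 5 + 5 \cdot 5 \cdot 4\right) - -5 = \left(-8 - 40 + 20 + 5 \cdot 20\right) + 5 = \left(-8 - 40 + 20 + 100\right) + 5 = 72 + 5 = 77$)
$4 - 3 \left(6 - 1\right) \left(Q - 5\right) = 4 - 3 \left(6 - 1\right) \left(77 - 5\right) = 4 - 3 \cdot 5 \cdot 72 = 4 - 1080 = -1076$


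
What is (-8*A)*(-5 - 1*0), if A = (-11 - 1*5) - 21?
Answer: -1480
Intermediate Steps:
A = -37 (A = (-11 - 5) - 21 = -16 - 21 = -37)
(-8*A)*(-5 - 1*0) = (-8*(-37))*(-5 - 1*0) = 296*(-5 + 0) = 296*(-5) = -1480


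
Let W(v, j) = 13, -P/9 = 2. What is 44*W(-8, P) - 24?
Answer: 548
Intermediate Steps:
P = -18 (P = -9*2 = -18)
44*W(-8, P) - 24 = 44*13 - 24 = 572 - 24 = 548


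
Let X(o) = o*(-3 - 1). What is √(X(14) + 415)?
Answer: √359 ≈ 18.947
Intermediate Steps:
X(o) = -4*o (X(o) = o*(-4) = -4*o)
√(X(14) + 415) = √(-4*14 + 415) = √(-56 + 415) = √359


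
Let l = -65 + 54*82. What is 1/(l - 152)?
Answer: 1/4211 ≈ 0.00023747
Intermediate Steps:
l = 4363 (l = -65 + 4428 = 4363)
1/(l - 152) = 1/(4363 - 152) = 1/4211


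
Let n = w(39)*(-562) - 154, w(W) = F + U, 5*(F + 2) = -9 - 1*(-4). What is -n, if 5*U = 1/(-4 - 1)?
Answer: -38862/25 ≈ -1554.5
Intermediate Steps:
F = -3 (F = -2 + (-9 - 1*(-4))/5 = -2 + (-9 + 4)/5 = -2 + (⅕)*(-5) = -2 - 1 = -3)
U = -1/25 (U = 1/(5*(-4 - 1)) = (⅕)/(-5) = (⅕)*(-⅕) = -1/25 ≈ -0.040000)
w(W) = -76/25 (w(W) = -3 - 1/25 = -76/25)
n = 38862/25 (n = -76/25*(-562) - 154 = 42712/25 - 154 = 38862/25 ≈ 1554.5)
-n = -1*38862/25 = -38862/25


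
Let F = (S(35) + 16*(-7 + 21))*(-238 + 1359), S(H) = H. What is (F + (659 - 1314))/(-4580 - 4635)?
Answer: -289684/9215 ≈ -31.436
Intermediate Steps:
F = 290339 (F = (35 + 16*(-7 + 21))*(-238 + 1359) = (35 + 16*14)*1121 = (35 + 224)*1121 = 259*1121 = 290339)
(F + (659 - 1314))/(-4580 - 4635) = (290339 + (659 - 1314))/(-4580 - 4635) = (290339 - 655)/(-9215) = 289684*(-1/9215) = -289684/9215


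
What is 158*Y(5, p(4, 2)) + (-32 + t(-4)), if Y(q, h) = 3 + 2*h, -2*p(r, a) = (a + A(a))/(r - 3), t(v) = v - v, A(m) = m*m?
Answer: -506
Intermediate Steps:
A(m) = m**2
t(v) = 0
p(r, a) = -(a + a**2)/(2*(-3 + r)) (p(r, a) = -(a + a**2)/(2*(r - 3)) = -(a + a**2)/(2*(-3 + r)))
158*Y(5, p(4, 2)) + (-32 + t(-4)) = 158*(3 + 2*((1/2)*2*(-1 - 1*2)/(-3 + 4))) + (-32 + 0) = 158*(3 + 2*((1/2)*2*(-1 - 2)/1)) - 32 = 158*(3 + 2*((1/2)*2*1*(-3))) - 32 = 158*(3 + 2*(-3)) - 32 = 158*(3 - 6) - 32 = 158*(-3) - 32 = -474 - 32 = -506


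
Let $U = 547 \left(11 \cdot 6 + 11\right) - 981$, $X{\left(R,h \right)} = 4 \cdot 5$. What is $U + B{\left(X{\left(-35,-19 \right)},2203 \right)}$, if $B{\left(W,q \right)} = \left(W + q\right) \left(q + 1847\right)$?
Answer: $9044288$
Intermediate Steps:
$X{\left(R,h \right)} = 20$
$B{\left(W,q \right)} = \left(1847 + q\right) \left(W + q\right)$ ($B{\left(W,q \right)} = \left(W + q\right) \left(1847 + q\right) = \left(1847 + q\right) \left(W + q\right)$)
$U = 41138$ ($U = 547 \left(66 + 11\right) - 981 = 547 \cdot 77 - 981 = 42119 - 981 = 41138$)
$U + B{\left(X{\left(-35,-19 \right)},2203 \right)} = 41138 + \left(2203^{2} + 1847 \cdot 20 + 1847 \cdot 2203 + 20 \cdot 2203\right) = 41138 + \left(4853209 + 36940 + 4068941 + 44060\right) = 41138 + 9003150 = 9044288$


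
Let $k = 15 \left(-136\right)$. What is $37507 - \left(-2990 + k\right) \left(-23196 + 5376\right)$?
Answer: $-89597093$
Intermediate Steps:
$k = -2040$
$37507 - \left(-2990 + k\right) \left(-23196 + 5376\right) = 37507 - \left(-2990 - 2040\right) \left(-23196 + 5376\right) = 37507 - \left(-5030\right) \left(-17820\right) = 37507 - 89634600 = -89597093$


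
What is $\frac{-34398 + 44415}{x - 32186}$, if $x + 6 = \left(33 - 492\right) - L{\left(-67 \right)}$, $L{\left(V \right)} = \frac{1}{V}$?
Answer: $- \frac{671139}{2187616} \approx -0.30679$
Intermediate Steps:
$x = - \frac{31154}{67}$ ($x = -6 + \left(\left(33 - 492\right) - \frac{1}{-67}\right) = -6 + \left(\left(33 - 492\right) - - \frac{1}{67}\right) = -6 + \left(-459 + \frac{1}{67}\right) = -6 - \frac{30752}{67} = - \frac{31154}{67} \approx -464.98$)
$\frac{-34398 + 44415}{x - 32186} = \frac{-34398 + 44415}{- \frac{31154}{67} - 32186} = \frac{10017}{- \frac{2187616}{67}} = 10017 \left(- \frac{67}{2187616}\right) = - \frac{671139}{2187616}$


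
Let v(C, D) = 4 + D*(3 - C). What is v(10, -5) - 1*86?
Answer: -47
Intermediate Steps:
v(10, -5) - 1*86 = (4 + 3*(-5) - 1*10*(-5)) - 1*86 = (4 - 15 + 50) - 86 = 39 - 86 = -47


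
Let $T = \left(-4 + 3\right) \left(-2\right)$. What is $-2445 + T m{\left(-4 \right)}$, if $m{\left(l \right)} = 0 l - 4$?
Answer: $-2453$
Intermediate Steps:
$m{\left(l \right)} = -4$ ($m{\left(l \right)} = 0 - 4 = -4$)
$T = 2$ ($T = \left(-1\right) \left(-2\right) = 2$)
$-2445 + T m{\left(-4 \right)} = -2445 + 2 \left(-4\right) = -2445 - 8 = -2453$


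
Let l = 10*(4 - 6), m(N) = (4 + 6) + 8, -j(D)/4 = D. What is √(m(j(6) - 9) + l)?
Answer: I*√2 ≈ 1.4142*I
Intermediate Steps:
j(D) = -4*D
m(N) = 18 (m(N) = 10 + 8 = 18)
l = -20 (l = 10*(-2) = -20)
√(m(j(6) - 9) + l) = √(18 - 20) = √(-2) = I*√2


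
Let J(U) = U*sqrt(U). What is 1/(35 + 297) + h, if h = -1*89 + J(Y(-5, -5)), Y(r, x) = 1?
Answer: -29215/332 ≈ -87.997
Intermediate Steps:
J(U) = U**(3/2)
h = -88 (h = -1*89 + 1**(3/2) = -89 + 1 = -88)
1/(35 + 297) + h = 1/(35 + 297) - 88 = 1/332 - 88 = -29215/332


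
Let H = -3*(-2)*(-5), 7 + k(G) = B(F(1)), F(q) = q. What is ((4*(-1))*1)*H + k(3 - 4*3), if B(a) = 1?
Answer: 114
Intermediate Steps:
k(G) = -6 (k(G) = -7 + 1 = -6)
H = -30 (H = 6*(-5) = -30)
((4*(-1))*1)*H + k(3 - 4*3) = ((4*(-1))*1)*(-30) - 6 = -4*1*(-30) - 6 = -4*(-30) - 6 = 120 - 6 = 114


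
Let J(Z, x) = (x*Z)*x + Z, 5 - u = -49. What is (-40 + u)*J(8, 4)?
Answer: 1904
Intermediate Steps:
u = 54 (u = 5 - 1*(-49) = 5 + 49 = 54)
J(Z, x) = Z + Z*x² (J(Z, x) = (Z*x)*x + Z = Z*x² + Z = Z + Z*x²)
(-40 + u)*J(8, 4) = (-40 + 54)*(8*(1 + 4²)) = 14*(8*(1 + 16)) = 14*(8*17) = 14*136 = 1904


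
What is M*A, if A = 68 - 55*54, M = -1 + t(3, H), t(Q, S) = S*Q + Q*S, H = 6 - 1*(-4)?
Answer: -171218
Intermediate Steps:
H = 10 (H = 6 + 4 = 10)
t(Q, S) = 2*Q*S (t(Q, S) = Q*S + Q*S = 2*Q*S)
M = 59 (M = -1 + 2*3*10 = -1 + 60 = 59)
A = -2902 (A = 68 - 2970 = -2902)
M*A = 59*(-2902) = -171218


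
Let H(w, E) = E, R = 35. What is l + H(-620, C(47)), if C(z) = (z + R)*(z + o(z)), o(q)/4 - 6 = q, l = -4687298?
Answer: -4666060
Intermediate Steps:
o(q) = 24 + 4*q
C(z) = (24 + 5*z)*(35 + z) (C(z) = (z + 35)*(z + (24 + 4*z)) = (35 + z)*(24 + 5*z) = (24 + 5*z)*(35 + z))
l + H(-620, C(47)) = -4687298 + (840 + 5*47² + 199*47) = -4687298 + (840 + 5*2209 + 9353) = -4687298 + (840 + 11045 + 9353) = -4687298 + 21238 = -4666060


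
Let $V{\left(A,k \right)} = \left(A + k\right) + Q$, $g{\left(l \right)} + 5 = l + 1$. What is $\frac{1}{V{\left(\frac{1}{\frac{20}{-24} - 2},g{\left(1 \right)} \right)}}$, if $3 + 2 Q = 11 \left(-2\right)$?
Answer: $- \frac{34}{539} \approx -0.06308$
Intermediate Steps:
$g{\left(l \right)} = -4 + l$ ($g{\left(l \right)} = -5 + \left(l + 1\right) = -5 + \left(1 + l\right) = -4 + l$)
$Q = - \frac{25}{2}$ ($Q = - \frac{3}{2} + \frac{11 \left(-2\right)}{2} = - \frac{3}{2} + \frac{1}{2} \left(-22\right) = - \frac{3}{2} - 11 = - \frac{25}{2} \approx -12.5$)
$V{\left(A,k \right)} = - \frac{25}{2} + A + k$ ($V{\left(A,k \right)} = \left(A + k\right) - \frac{25}{2} = - \frac{25}{2} + A + k$)
$\frac{1}{V{\left(\frac{1}{\frac{20}{-24} - 2},g{\left(1 \right)} \right)}} = \frac{1}{- \frac{25}{2} + \frac{1}{\frac{20}{-24} - 2} + \left(-4 + 1\right)} = \frac{1}{- \frac{25}{2} + \frac{1}{20 \left(- \frac{1}{24}\right) - 2} - 3} = \frac{1}{- \frac{25}{2} + \frac{1}{- \frac{5}{6} - 2} - 3} = \frac{1}{- \frac{25}{2} + \frac{1}{- \frac{17}{6}} - 3} = \frac{1}{- \frac{25}{2} - \frac{6}{17} - 3} = \frac{1}{- \frac{539}{34}} = - \frac{34}{539}$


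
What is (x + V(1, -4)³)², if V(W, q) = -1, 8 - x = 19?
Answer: 144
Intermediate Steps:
x = -11 (x = 8 - 1*19 = 8 - 19 = -11)
(x + V(1, -4)³)² = (-11 + (-1)³)² = (-11 - 1)² = (-12)² = 144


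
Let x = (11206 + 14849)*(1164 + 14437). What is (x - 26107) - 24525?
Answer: 406433423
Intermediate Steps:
x = 406484055 (x = 26055*15601 = 406484055)
(x - 26107) - 24525 = (406484055 - 26107) - 24525 = 406457948 - 24525 = 406433423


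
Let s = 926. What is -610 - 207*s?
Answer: -192292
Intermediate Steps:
-610 - 207*s = -610 - 207*926 = -610 - 191682 = -192292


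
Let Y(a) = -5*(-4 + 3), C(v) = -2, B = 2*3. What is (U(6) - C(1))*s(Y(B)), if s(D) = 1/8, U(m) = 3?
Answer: 5/8 ≈ 0.62500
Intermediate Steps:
B = 6
Y(a) = 5 (Y(a) = -5*(-1) = 5)
s(D) = 1/8
(U(6) - C(1))*s(Y(B)) = (3 - 1*(-2))*(1/8) = (3 + 2)*(1/8) = 5*(1/8) = 5/8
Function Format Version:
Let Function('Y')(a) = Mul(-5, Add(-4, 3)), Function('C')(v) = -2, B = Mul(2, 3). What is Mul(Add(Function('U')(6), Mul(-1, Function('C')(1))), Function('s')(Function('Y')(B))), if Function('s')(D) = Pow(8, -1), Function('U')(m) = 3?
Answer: Rational(5, 8) ≈ 0.62500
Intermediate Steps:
B = 6
Function('Y')(a) = 5 (Function('Y')(a) = Mul(-5, -1) = 5)
Function('s')(D) = Rational(1, 8)
Mul(Add(Function('U')(6), Mul(-1, Function('C')(1))), Function('s')(Function('Y')(B))) = Mul(Add(3, Mul(-1, -2)), Rational(1, 8)) = Mul(Add(3, 2), Rational(1, 8)) = Mul(5, Rational(1, 8)) = Rational(5, 8)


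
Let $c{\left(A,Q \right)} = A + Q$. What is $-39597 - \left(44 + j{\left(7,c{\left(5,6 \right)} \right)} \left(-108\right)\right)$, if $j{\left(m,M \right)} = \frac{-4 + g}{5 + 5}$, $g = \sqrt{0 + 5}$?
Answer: $- \frac{198421}{5} + \frac{54 \sqrt{5}}{5} \approx -39660.0$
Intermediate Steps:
$g = \sqrt{5} \approx 2.2361$
$j{\left(m,M \right)} = - \frac{2}{5} + \frac{\sqrt{5}}{10}$ ($j{\left(m,M \right)} = \frac{-4 + \sqrt{5}}{5 + 5} = \frac{-4 + \sqrt{5}}{10} = \left(-4 + \sqrt{5}\right) \frac{1}{10} = - \frac{2}{5} + \frac{\sqrt{5}}{10}$)
$-39597 - \left(44 + j{\left(7,c{\left(5,6 \right)} \right)} \left(-108\right)\right) = -39597 - \left(44 + \left(- \frac{2}{5} + \frac{\sqrt{5}}{10}\right) \left(-108\right)\right) = -39597 - \left(44 + \left(\frac{216}{5} - \frac{54 \sqrt{5}}{5}\right)\right) = -39597 - \left(\frac{436}{5} - \frac{54 \sqrt{5}}{5}\right) = - \frac{198421}{5} + \frac{54 \sqrt{5}}{5}$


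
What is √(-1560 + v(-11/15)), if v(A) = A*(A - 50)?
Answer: I*√342629/15 ≈ 39.023*I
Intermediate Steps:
v(A) = A*(-50 + A)
√(-1560 + v(-11/15)) = √(-1560 + (-11/15)*(-50 - 11/15)) = √(-1560 + (-11*1/15)*(-50 - 11*1/15)) = √(-1560 - 11*(-50 - 11/15)/15) = √(-1560 - 11/15*(-761/15)) = √(-1560 + 8371/225) = √(-342629/225) = I*√342629/15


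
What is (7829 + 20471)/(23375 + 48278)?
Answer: 28300/71653 ≈ 0.39496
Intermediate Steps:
(7829 + 20471)/(23375 + 48278) = 28300/71653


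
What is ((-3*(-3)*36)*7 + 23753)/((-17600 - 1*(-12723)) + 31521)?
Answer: 26021/26644 ≈ 0.97662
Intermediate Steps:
((-3*(-3)*36)*7 + 23753)/((-17600 - 1*(-12723)) + 31521) = ((9*36)*7 + 23753)/((-17600 + 12723) + 31521) = (324*7 + 23753)/(-4877 + 31521) = (2268 + 23753)/26644 = 26021*(1/26644) = 26021/26644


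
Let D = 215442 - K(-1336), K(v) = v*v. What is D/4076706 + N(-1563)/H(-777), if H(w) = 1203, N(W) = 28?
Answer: -295650899/817379553 ≈ -0.36171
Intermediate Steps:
K(v) = v²
D = -1569454 (D = 215442 - 1*(-1336)² = 215442 - 1*1784896 = 215442 - 1784896 = -1569454)
D/4076706 + N(-1563)/H(-777) = -1569454/4076706 + 28/1203 = -1569454*1/4076706 + 28*(1/1203) = -784727/2038353 + 28/1203 = -295650899/817379553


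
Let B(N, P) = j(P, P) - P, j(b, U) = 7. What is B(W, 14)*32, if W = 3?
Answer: -224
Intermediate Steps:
B(N, P) = 7 - P
B(W, 14)*32 = (7 - 1*14)*32 = (7 - 14)*32 = -7*32 = -224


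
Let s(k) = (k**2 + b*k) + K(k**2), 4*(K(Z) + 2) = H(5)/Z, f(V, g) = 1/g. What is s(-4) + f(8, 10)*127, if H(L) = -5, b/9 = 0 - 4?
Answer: 54599/320 ≈ 170.62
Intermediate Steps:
b = -36 (b = 9*(0 - 4) = 9*(-4) = -36)
K(Z) = -2 - 5/(4*Z) (K(Z) = -2 + (-5/Z)/4 = -2 - 5/(4*Z))
s(k) = -2 + k**2 - 36*k - 5/(4*k**2) (s(k) = (k**2 - 36*k) + (-2 - 5/(4*k**2)) = -2 + k**2 - 36*k - 5/(4*k**2))
s(-4) + f(8, 10)*127 = (-2 + (-4)**2 - 36*(-4) - 5/4/(-4)**2) + 127/10 = (-2 + 16 + 144 - 5/4*1/16) + (1/10)*127 = (-2 + 16 + 144 - 5/64) + 127/10 = 10107/64 + 127/10 = 54599/320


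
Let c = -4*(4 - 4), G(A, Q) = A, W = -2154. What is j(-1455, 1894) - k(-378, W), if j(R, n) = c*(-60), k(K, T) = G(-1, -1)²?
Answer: -1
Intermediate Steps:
c = 0 (c = -4*0 = 0)
k(K, T) = 1 (k(K, T) = (-1)² = 1)
j(R, n) = 0 (j(R, n) = 0*(-60) = 0)
j(-1455, 1894) - k(-378, W) = 0 - 1*1 = 0 - 1 = -1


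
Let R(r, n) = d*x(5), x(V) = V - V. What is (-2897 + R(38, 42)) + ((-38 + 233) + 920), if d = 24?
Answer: -1782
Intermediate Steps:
x(V) = 0
R(r, n) = 0 (R(r, n) = 24*0 = 0)
(-2897 + R(38, 42)) + ((-38 + 233) + 920) = (-2897 + 0) + ((-38 + 233) + 920) = -2897 + (195 + 920) = -2897 + 1115 = -1782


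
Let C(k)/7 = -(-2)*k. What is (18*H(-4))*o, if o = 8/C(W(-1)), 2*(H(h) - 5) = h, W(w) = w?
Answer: -216/7 ≈ -30.857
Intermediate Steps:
H(h) = 5 + h/2
C(k) = 14*k (C(k) = 7*(-(-2)*k) = 7*(2*k) = 14*k)
o = -4/7 (o = 8/((14*(-1))) = 8/(-14) = 8*(-1/14) = -4/7 ≈ -0.57143)
(18*H(-4))*o = (18*(5 + (½)*(-4)))*(-4/7) = (18*(5 - 2))*(-4/7) = (18*3)*(-4/7) = 54*(-4/7) = -216/7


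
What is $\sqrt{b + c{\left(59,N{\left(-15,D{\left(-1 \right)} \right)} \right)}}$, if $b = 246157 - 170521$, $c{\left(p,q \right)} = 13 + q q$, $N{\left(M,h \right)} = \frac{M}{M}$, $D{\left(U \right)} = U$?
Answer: $5 \sqrt{3026} \approx 275.05$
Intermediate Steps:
$N{\left(M,h \right)} = 1$
$c{\left(p,q \right)} = 13 + q^{2}$
$b = 75636$ ($b = 246157 - 170521 = 75636$)
$\sqrt{b + c{\left(59,N{\left(-15,D{\left(-1 \right)} \right)} \right)}} = \sqrt{75636 + \left(13 + 1^{2}\right)} = \sqrt{75636 + \left(13 + 1\right)} = \sqrt{75636 + 14} = \sqrt{75650} = 5 \sqrt{3026}$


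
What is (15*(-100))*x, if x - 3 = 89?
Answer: -138000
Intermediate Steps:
x = 92 (x = 3 + 89 = 92)
(15*(-100))*x = (15*(-100))*92 = -1500*92 = -138000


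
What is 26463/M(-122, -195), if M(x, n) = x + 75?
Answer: -26463/47 ≈ -563.04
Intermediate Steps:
M(x, n) = 75 + x
26463/M(-122, -195) = 26463/(75 - 122) = 26463/(-47) = 26463*(-1/47) = -26463/47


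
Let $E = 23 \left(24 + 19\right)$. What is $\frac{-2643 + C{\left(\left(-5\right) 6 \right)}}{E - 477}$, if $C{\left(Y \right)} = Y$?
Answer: $- \frac{2673}{512} \approx -5.2207$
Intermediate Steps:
$E = 989$ ($E = 23 \cdot 43 = 989$)
$\frac{-2643 + C{\left(\left(-5\right) 6 \right)}}{E - 477} = \frac{-2643 - 30}{989 - 477} = \frac{-2643 - 30}{512} = \left(-2673\right) \frac{1}{512} = - \frac{2673}{512}$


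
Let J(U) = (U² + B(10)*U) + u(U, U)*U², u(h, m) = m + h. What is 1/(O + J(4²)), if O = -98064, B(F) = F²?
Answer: -1/88016 ≈ -1.1362e-5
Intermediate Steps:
u(h, m) = h + m
J(U) = U² + 2*U³ + 100*U (J(U) = (U² + 10²*U) + (U + U)*U² = (U² + 100*U) + (2*U)*U² = (U² + 100*U) + 2*U³ = U² + 2*U³ + 100*U)
1/(O + J(4²)) = 1/(-98064 + 4²*(100 + 4² + 2*(4²)²)) = 1/(-98064 + 16*(100 + 16 + 2*16²)) = 1/(-98064 + 16*(100 + 16 + 2*256)) = 1/(-98064 + 16*(100 + 16 + 512)) = 1/(-98064 + 16*628) = 1/(-98064 + 10048) = 1/(-88016) = -1/88016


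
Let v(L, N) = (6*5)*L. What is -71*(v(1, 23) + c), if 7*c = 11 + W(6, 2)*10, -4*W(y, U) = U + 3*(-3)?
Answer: -33867/14 ≈ -2419.1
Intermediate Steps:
W(y, U) = 9/4 - U/4 (W(y, U) = -(U + 3*(-3))/4 = -(U - 9)/4 = -(-9 + U)/4 = 9/4 - U/4)
c = 57/14 (c = (11 + (9/4 - ¼*2)*10)/7 = (11 + (9/4 - ½)*10)/7 = (11 + (7/4)*10)/7 = (11 + 35/2)/7 = (⅐)*(57/2) = 57/14 ≈ 4.0714)
v(L, N) = 30*L
-71*(v(1, 23) + c) = -71*(30*1 + 57/14) = -71*(30 + 57/14) = -71*477/14 = -33867/14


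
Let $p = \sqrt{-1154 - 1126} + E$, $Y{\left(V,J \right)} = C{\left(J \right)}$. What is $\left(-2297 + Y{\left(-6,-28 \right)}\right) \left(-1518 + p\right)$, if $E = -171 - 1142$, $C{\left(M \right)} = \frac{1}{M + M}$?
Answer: $\frac{364160023}{56} - \frac{128633 i \sqrt{570}}{28} \approx 6.5029 \cdot 10^{6} - 1.0968 \cdot 10^{5} i$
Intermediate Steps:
$C{\left(M \right)} = \frac{1}{2 M}$
$E = -1313$ ($E = -171 - 1142 = -1313$)
$Y{\left(V,J \right)} = \frac{1}{2 J}$
$p = -1313 + 2 i \sqrt{570}$ ($p = \sqrt{-1154 - 1126} - 1313 = \sqrt{-2280} - 1313 = 2 i \sqrt{570} - 1313 = -1313 + 2 i \sqrt{570} \approx -1313.0 + 47.749 i$)
$\left(-2297 + Y{\left(-6,-28 \right)}\right) \left(-1518 + p\right) = \left(-2297 + \frac{1}{2 \left(-28\right)}\right) \left(-1518 - \left(1313 - 2 i \sqrt{570}\right)\right) = \left(-2297 + \frac{1}{2} \left(- \frac{1}{28}\right)\right) \left(-2831 + 2 i \sqrt{570}\right) = \left(-2297 - \frac{1}{56}\right) \left(-2831 + 2 i \sqrt{570}\right) = - \frac{128633 \left(-2831 + 2 i \sqrt{570}\right)}{56} = \frac{364160023}{56} - \frac{128633 i \sqrt{570}}{28}$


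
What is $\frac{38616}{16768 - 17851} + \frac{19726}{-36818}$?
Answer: $- \frac{240521191}{6645649} \approx -36.192$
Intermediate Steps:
$\frac{38616}{16768 - 17851} + \frac{19726}{-36818} = \frac{38616}{-1083} + 19726 \left(- \frac{1}{36818}\right) = 38616 \left(- \frac{1}{1083}\right) - \frac{9863}{18409} = - \frac{12872}{361} - \frac{9863}{18409} = - \frac{240521191}{6645649}$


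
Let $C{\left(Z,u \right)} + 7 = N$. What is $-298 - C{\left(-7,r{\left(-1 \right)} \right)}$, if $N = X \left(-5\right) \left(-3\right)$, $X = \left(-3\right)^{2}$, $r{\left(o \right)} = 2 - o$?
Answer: $-426$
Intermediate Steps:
$X = 9$
$N = 135$ ($N = 9 \left(-5\right) \left(-3\right) = \left(-45\right) \left(-3\right) = 135$)
$C{\left(Z,u \right)} = 128$ ($C{\left(Z,u \right)} = -7 + 135 = 128$)
$-298 - C{\left(-7,r{\left(-1 \right)} \right)} = -298 - 128 = -426$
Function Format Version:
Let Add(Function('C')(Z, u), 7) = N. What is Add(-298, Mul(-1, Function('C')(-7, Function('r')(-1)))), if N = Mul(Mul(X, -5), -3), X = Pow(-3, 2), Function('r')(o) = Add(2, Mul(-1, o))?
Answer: -426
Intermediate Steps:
X = 9
N = 135 (N = Mul(Mul(9, -5), -3) = Mul(-45, -3) = 135)
Function('C')(Z, u) = 128 (Function('C')(Z, u) = Add(-7, 135) = 128)
Add(-298, Mul(-1, Function('C')(-7, Function('r')(-1)))) = Add(-298, Mul(-1, 128)) = Add(-298, -128) = -426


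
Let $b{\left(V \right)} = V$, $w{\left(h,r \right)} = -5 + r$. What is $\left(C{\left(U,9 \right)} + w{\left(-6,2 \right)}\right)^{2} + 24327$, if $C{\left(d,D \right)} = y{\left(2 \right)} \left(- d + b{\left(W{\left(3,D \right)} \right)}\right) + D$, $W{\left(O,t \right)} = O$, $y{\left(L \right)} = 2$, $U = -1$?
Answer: $24523$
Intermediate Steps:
$C{\left(d,D \right)} = 6 + D - 2 d$ ($C{\left(d,D \right)} = 2 \left(- d + 3\right) + D = 2 \left(3 - d\right) + D = \left(6 - 2 d\right) + D = 6 + D - 2 d$)
$\left(C{\left(U,9 \right)} + w{\left(-6,2 \right)}\right)^{2} + 24327 = \left(\left(6 + 9 - -2\right) + \left(-5 + 2\right)\right)^{2} + 24327 = \left(\left(6 + 9 + 2\right) - 3\right)^{2} + 24327 = \left(17 - 3\right)^{2} + 24327 = 14^{2} + 24327 = 196 + 24327 = 24523$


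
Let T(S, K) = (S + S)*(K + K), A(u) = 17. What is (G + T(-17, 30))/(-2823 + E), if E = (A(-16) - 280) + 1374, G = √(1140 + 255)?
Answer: 255/214 - 3*√155/1712 ≈ 1.1698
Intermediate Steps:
G = 3*√155 (G = √1395 = 3*√155 ≈ 37.350)
T(S, K) = 4*K*S (T(S, K) = (2*S)*(2*K) = 4*K*S)
E = 1111 (E = (17 - 280) + 1374 = -263 + 1374 = 1111)
(G + T(-17, 30))/(-2823 + E) = (3*√155 + 4*30*(-17))/(-2823 + 1111) = (3*√155 - 2040)/(-1712) = (-2040 + 3*√155)*(-1/1712) = 255/214 - 3*√155/1712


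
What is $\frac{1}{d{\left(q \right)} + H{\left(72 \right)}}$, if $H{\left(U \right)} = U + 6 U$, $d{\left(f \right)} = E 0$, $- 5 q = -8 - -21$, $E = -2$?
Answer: $\frac{1}{504} \approx 0.0019841$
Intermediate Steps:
$q = - \frac{13}{5}$ ($q = - \frac{-8 - -21}{5} = - \frac{-8 + 21}{5} = \left(- \frac{1}{5}\right) 13 = - \frac{13}{5} \approx -2.6$)
$d{\left(f \right)} = 0$ ($d{\left(f \right)} = \left(-2\right) 0 = 0$)
$H{\left(U \right)} = 7 U$
$\frac{1}{d{\left(q \right)} + H{\left(72 \right)}} = \frac{1}{0 + 7 \cdot 72} = \frac{1}{0 + 504} = \frac{1}{504}$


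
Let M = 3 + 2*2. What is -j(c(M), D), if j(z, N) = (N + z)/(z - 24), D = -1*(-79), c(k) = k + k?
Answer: 93/10 ≈ 9.3000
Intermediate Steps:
M = 7 (M = 3 + 4 = 7)
c(k) = 2*k
D = 79
j(z, N) = (N + z)/(-24 + z)
-j(c(M), D) = -(79 + 2*7)/(-24 + 2*7) = -(79 + 14)/(-24 + 14) = -93/(-10) = -(-1)*93/10 = -1*(-93/10) = 93/10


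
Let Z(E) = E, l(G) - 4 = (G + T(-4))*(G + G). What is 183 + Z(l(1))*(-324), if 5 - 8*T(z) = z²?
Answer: -870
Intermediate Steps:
T(z) = 5/8 - z²/8
l(G) = 4 + 2*G*(-11/8 + G) (l(G) = 4 + (G + (5/8 - ⅛*(-4)²))*(G + G) = 4 + (G + (5/8 - ⅛*16))*(2*G) = 4 + (G + (5/8 - 2))*(2*G) = 4 + (G - 11/8)*(2*G) = 4 + (-11/8 + G)*(2*G) = 4 + 2*G*(-11/8 + G))
183 + Z(l(1))*(-324) = 183 + (4 + 2*1² - 11/4*1)*(-324) = 183 + (4 + 2*1 - 11/4)*(-324) = 183 + (4 + 2 - 11/4)*(-324) = 183 + (13/4)*(-324) = 183 - 1053 = -870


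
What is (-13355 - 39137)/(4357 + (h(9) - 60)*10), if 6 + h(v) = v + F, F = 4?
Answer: -52492/3827 ≈ -13.716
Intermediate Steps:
h(v) = -2 + v (h(v) = -6 + (v + 4) = -6 + (4 + v) = -2 + v)
(-13355 - 39137)/(4357 + (h(9) - 60)*10) = (-13355 - 39137)/(4357 + ((-2 + 9) - 60)*10) = -52492/(4357 + (7 - 60)*10) = -52492/(4357 - 53*10) = -52492/(4357 - 530) = -52492/3827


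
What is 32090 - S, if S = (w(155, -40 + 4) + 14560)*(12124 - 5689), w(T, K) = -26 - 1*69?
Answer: -93050185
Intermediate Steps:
w(T, K) = -95 (w(T, K) = -26 - 69 = -95)
S = 93082275 (S = (-95 + 14560)*(12124 - 5689) = 14465*6435 = 93082275)
32090 - S = 32090 - 1*93082275 = 32090 - 93082275 = -93050185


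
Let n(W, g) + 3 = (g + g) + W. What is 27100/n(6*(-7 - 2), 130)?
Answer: 27100/203 ≈ 133.50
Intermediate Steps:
n(W, g) = -3 + W + 2*g (n(W, g) = -3 + ((g + g) + W) = -3 + (2*g + W) = -3 + (W + 2*g) = -3 + W + 2*g)
27100/n(6*(-7 - 2), 130) = 27100/(-3 + 6*(-7 - 2) + 2*130) = 27100/(-3 + 6*(-9) + 260) = 27100/(-3 - 54 + 260) = 27100/203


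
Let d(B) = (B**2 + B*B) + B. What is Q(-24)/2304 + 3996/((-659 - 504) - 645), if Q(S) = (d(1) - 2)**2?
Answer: -575311/260352 ≈ -2.2097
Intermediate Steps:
d(B) = B + 2*B**2 (d(B) = (B**2 + B**2) + B = 2*B**2 + B = B + 2*B**2)
Q(S) = 1 (Q(S) = (1*(1 + 2*1) - 2)**2 = (1*(1 + 2) - 2)**2 = (1*3 - 2)**2 = (3 - 2)**2 = 1**2 = 1)
Q(-24)/2304 + 3996/((-659 - 504) - 645) = 1/2304 + 3996/((-659 - 504) - 645) = 1*(1/2304) + 3996/(-1163 - 645) = 1/2304 + 3996/(-1808) = 1/2304 + 3996*(-1/1808) = 1/2304 - 999/452 = -575311/260352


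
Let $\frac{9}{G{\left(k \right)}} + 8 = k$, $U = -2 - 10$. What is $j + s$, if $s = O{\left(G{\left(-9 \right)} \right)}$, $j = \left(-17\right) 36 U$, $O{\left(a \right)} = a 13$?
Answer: $\frac{124731}{17} \approx 7337.1$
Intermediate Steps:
$U = -12$ ($U = -2 - 10 = -12$)
$G{\left(k \right)} = \frac{9}{-8 + k}$
$O{\left(a \right)} = 13 a$
$j = 7344$ ($j = \left(-17\right) 36 \left(-12\right) = \left(-612\right) \left(-12\right) = 7344$)
$s = - \frac{117}{17}$ ($s = 13 \frac{9}{-8 - 9} = 13 \frac{9}{-17} = 13 \cdot 9 \left(- \frac{1}{17}\right) = 13 \left(- \frac{9}{17}\right) = - \frac{117}{17} \approx -6.8824$)
$j + s = 7344 - \frac{117}{17} = \frac{124731}{17}$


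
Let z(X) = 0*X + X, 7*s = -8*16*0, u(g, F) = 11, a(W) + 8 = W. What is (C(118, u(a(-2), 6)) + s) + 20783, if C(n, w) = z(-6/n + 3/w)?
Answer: 13488311/649 ≈ 20783.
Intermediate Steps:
a(W) = -8 + W
s = 0 (s = (-8*16*0)/7 = (-128*0)/7 = (1/7)*0 = 0)
z(X) = X (z(X) = 0 + X = X)
C(n, w) = -6/n + 3/w
(C(118, u(a(-2), 6)) + s) + 20783 = ((-6/118 + 3/11) + 0) + 20783 = ((-6*1/118 + 3*(1/11)) + 0) + 20783 = ((-3/59 + 3/11) + 0) + 20783 = (144/649 + 0) + 20783 = 144/649 + 20783 = 13488311/649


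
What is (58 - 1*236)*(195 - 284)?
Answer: 15842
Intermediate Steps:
(58 - 1*236)*(195 - 284) = (58 - 236)*(-89) = -178*(-89) = 15842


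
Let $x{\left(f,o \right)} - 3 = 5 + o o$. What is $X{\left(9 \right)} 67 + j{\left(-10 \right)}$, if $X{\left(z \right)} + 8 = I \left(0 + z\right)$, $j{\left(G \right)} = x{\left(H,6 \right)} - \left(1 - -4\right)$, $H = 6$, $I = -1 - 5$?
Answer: $-4115$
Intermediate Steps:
$I = -6$
$x{\left(f,o \right)} = 8 + o^{2}$ ($x{\left(f,o \right)} = 3 + \left(5 + o o\right) = 3 + \left(5 + o^{2}\right) = 8 + o^{2}$)
$j{\left(G \right)} = 39$ ($j{\left(G \right)} = \left(8 + 6^{2}\right) - \left(1 - -4\right) = \left(8 + 36\right) - \left(1 + 4\right) = 44 - 5 = 39$)
$X{\left(z \right)} = -8 - 6 z$ ($X{\left(z \right)} = -8 - 6 \left(0 + z\right) = -8 - 6 z$)
$X{\left(9 \right)} 67 + j{\left(-10 \right)} = \left(-8 - 54\right) 67 + 39 = \left(-62\right) 67 + 39 = -4154 + 39 = -4115$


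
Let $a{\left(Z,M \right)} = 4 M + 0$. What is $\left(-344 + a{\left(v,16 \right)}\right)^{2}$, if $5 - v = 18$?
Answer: $78400$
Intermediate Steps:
$v = -13$ ($v = 5 - 18 = -13$)
$a{\left(Z,M \right)} = 4 M$
$\left(-344 + a{\left(v,16 \right)}\right)^{2} = \left(-344 + 4 \cdot 16\right)^{2} = \left(-344 + 64\right)^{2} = \left(-280\right)^{2} = 78400$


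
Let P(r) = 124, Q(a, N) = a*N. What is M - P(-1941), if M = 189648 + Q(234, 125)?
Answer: 218774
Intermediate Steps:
Q(a, N) = N*a
M = 218898 (M = 189648 + 125*234 = 189648 + 29250 = 218898)
M - P(-1941) = 218898 - 1*124 = 218898 - 124 = 218774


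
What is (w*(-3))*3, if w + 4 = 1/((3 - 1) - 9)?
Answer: 261/7 ≈ 37.286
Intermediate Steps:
w = -29/7 (w = -4 + 1/((3 - 1) - 9) = -4 + 1/(2 - 9) = -4 + 1/(-7) = -4 - ⅐ = -29/7 ≈ -4.1429)
(w*(-3))*3 = -29/7*(-3)*3 = (87/7)*3 = 261/7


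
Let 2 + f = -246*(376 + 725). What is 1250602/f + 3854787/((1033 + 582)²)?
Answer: -48212827219/15357228800 ≈ -3.1394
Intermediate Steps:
f = -270848 (f = -2 - 246*(376 + 725) = -2 - 246*1101 = -2 - 270846 = -270848)
1250602/f + 3854787/((1033 + 582)²) = 1250602/(-270848) + 3854787/((1033 + 582)²) = 1250602*(-1/270848) + 3854787/(1615²) = -27187/5888 + 3854787/2608225 = -48212827219/15357228800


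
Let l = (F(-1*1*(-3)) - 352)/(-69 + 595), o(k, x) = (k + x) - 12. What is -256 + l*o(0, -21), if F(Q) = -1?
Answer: -123007/526 ≈ -233.85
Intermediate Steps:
o(k, x) = -12 + k + x
l = -353/526 (l = (-1 - 352)/(-69 + 595) = -353/526 ≈ -0.67110)
-256 + l*o(0, -21) = -256 - 353*(-12 + 0 - 21)/526 = -256 - 353/526*(-33) = -256 + 11649/526 = -123007/526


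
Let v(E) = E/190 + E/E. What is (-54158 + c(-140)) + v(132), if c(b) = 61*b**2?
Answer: 108437151/95 ≈ 1.1414e+6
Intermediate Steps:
v(E) = 1 + E/190 (v(E) = E*(1/190) + 1 = E/190 + 1 = 1 + E/190)
(-54158 + c(-140)) + v(132) = (-54158 + 61*(-140)**2) + (1 + (1/190)*132) = (-54158 + 61*19600) + (1 + 66/95) = (-54158 + 1195600) + 161/95 = 1141442 + 161/95 = 108437151/95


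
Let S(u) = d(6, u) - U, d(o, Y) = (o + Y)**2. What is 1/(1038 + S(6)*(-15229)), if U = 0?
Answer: -1/2191938 ≈ -4.5622e-7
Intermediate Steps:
d(o, Y) = (Y + o)**2
S(u) = (6 + u)**2 (S(u) = (u + 6)**2 - 1*0 = (6 + u)**2 + 0 = (6 + u)**2)
1/(1038 + S(6)*(-15229)) = 1/(1038 + (6 + 6)**2*(-15229)) = 1/(1038 + 12**2*(-15229)) = 1/(1038 + 144*(-15229)) = 1/(1038 - 2192976) = 1/(-2191938) = -1/2191938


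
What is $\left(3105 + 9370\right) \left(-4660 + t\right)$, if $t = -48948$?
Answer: $-668759800$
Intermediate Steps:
$\left(3105 + 9370\right) \left(-4660 + t\right) = \left(3105 + 9370\right) \left(-4660 - 48948\right) = 12475 \left(-53608\right) = -668759800$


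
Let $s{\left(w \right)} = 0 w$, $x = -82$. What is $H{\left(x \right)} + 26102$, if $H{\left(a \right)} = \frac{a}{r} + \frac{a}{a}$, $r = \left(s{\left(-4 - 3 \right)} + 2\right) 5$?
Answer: $\frac{130474}{5} \approx 26095.0$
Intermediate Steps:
$s{\left(w \right)} = 0$
$r = 10$ ($r = \left(0 + 2\right) 5 = 2 \cdot 5 = 10$)
$H{\left(a \right)} = 1 + \frac{a}{10}$ ($H{\left(a \right)} = \frac{a}{10} + \frac{a}{a} = a \frac{1}{10} + 1 = \frac{a}{10} + 1 = 1 + \frac{a}{10}$)
$H{\left(x \right)} + 26102 = \left(1 + \frac{1}{10} \left(-82\right)\right) + 26102 = \left(1 - \frac{41}{5}\right) + 26102 = - \frac{36}{5} + 26102 = \frac{130474}{5}$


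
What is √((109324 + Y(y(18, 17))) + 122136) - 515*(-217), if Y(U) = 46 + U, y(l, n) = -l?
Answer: 111755 + 8*√3617 ≈ 1.1224e+5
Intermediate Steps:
√((109324 + Y(y(18, 17))) + 122136) - 515*(-217) = √((109324 + (46 - 1*18)) + 122136) - 515*(-217) = √((109324 + (46 - 18)) + 122136) - 1*(-111755) = √((109324 + 28) + 122136) + 111755 = √(109352 + 122136) + 111755 = √231488 + 111755 = 8*√3617 + 111755 = 111755 + 8*√3617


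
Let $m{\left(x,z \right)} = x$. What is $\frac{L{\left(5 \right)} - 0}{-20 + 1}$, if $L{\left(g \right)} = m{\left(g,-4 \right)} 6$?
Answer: $- \frac{30}{19} \approx -1.5789$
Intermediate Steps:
$L{\left(g \right)} = 6 g$ ($L{\left(g \right)} = g 6 = 6 g$)
$\frac{L{\left(5 \right)} - 0}{-20 + 1} = \frac{6 \cdot 5 - 0}{-20 + 1} = \frac{30 + \left(-5 + 5\right)}{-19} = \left(30 + 0\right) \left(- \frac{1}{19}\right) = 30 \left(- \frac{1}{19}\right) = - \frac{30}{19}$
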